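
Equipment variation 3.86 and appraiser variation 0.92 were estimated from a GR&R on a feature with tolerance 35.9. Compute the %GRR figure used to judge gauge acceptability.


GRR = sqrt(EV^2 + AV^2) = sqrt(3.86^2 + 0.92^2) = 3.968123
%GRR = GRR / tol * 100 = 3.968123 / 35.9 * 100
%GRR = 11.0533

11.0533


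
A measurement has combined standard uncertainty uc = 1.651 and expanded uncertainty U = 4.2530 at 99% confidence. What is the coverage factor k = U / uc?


k = U / uc
k = 4.2530 / 1.651
k = 2.576

2.576


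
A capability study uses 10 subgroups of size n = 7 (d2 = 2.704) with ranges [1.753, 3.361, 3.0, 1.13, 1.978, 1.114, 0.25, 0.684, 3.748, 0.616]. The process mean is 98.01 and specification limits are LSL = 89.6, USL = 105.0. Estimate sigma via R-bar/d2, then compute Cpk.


R_bar = (1.753 + 3.361 + 3.0 + 1.13 + 1.978 + 1.114 + 0.25 + 0.684 + 3.748 + 0.616) / 10 = 1.7634
sigma = R_bar / d2 = 1.7634 / 2.704 = 0.65214497
Cp = (USL - LSL)/(6*sigma) = (105.0 - 89.6)/(6*0.65214497) = 3.9357
Cpu = (105.0 - 98.01)/(3*0.65214497) = 3.5728
Cpl = (98.01 - 89.6)/(3*0.65214497) = 4.2986
Cpk = min(Cpu, Cpl) = 3.5728

3.5728


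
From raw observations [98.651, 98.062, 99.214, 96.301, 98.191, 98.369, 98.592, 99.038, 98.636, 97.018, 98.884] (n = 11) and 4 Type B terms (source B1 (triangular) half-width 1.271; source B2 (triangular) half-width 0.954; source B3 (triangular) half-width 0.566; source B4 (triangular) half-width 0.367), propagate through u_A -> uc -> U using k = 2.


mean = (98.651 + 98.062 + 99.214 + 96.301 + 98.191 + 98.369 + 98.592 + 99.038 + 98.636 + 97.018 + 98.884) / 11 = 98.26872727
s = sqrt(sum((x - mean)^2)/(n-1)) = 0.88002899
u_A = s / sqrt(n) = 0.88002899 / sqrt(11) = 0.26533872
u_B1 = 1.271 / sqrt(6) = 0.51888358
u_B2 = 0.954 / sqrt(6) = 0.38946887
u_B3 = 0.566 / sqrt(6) = 0.23106853
u_B4 = 0.367 / sqrt(6) = 0.14982712
uc = sqrt(0.26533872^2 + 0.51888358^2 + 0.38946887^2 + 0.23106853^2 + 0.14982712^2) = 0.75310799
U = k * uc = 2 * 0.75310799
U = 1.5062

1.5062


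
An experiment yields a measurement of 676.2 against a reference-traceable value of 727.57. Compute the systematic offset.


Systematic error = measured - true
= 676.2 - 727.57
= -51.3700

-51.3700


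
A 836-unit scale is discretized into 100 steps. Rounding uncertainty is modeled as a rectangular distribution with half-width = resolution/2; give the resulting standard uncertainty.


resolution = range / divisions
resolution = 836 / 100 = 8.36
u_res = resolution / (2*sqrt(3))
u_res = 8.36 / 3.4641016
u_res = 2.4133

2.4133


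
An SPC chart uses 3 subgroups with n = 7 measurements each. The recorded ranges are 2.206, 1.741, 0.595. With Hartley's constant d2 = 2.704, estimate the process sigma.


R_bar = (2.206 + 1.741 + 0.595) / 3
R_bar = 4.542 / 3 = 1.514
sigma_hat = R_bar / d2 = 1.514 / 2.704 = 0.5599

0.5599


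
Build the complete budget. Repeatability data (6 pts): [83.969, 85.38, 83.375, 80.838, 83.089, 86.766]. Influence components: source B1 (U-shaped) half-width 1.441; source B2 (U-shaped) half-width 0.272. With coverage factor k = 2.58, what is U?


mean = (83.969 + 85.38 + 83.375 + 80.838 + 83.089 + 86.766) / 6 = 83.90283333
s = sqrt(sum((x - mean)^2)/(n-1)) = 2.0355962
u_A = s / sqrt(n) = 2.0355962 / sqrt(6) = 0.83102867
u_B1 = 1.441 / sqrt(2) = 1.0189409
u_B2 = 0.272 / sqrt(2) = 0.19233304
uc = sqrt(0.83102867^2 + 1.0189409^2 + 0.19233304^2) = 1.3288496
U = k * uc = 2.58 * 1.3288496
U = 3.4284

3.4284


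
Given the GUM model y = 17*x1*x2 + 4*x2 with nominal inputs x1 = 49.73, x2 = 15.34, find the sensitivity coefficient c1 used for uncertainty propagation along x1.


y = 17*x1*x2 + 4*x2
dy/dx1 = 17*x2
Evaluate at x2 = 15.34: c1 = 17 * 15.34
c1 = 260.7800

260.7800


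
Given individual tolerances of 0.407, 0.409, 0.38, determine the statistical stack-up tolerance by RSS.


RSS = sqrt(0.407^2 + 0.409^2 + 0.38^2)
= sqrt(0.47733)
= 0.6909

0.6909


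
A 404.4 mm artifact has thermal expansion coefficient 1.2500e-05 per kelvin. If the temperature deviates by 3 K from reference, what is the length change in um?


dL = L * alpha * dT
= 404.4 * 1.2500e-05 * 3
= 0.0151650 mm
dL_um = 0.0151650 * 1000 = 15.1650 um

15.1650


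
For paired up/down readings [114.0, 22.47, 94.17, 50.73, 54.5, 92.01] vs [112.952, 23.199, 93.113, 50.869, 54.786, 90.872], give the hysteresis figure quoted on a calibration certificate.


|114.0 - 112.952| = 1.0480
|22.47 - 23.199| = 0.7290
|94.17 - 93.113| = 1.0570
|50.73 - 50.869| = 0.1390
|54.5 - 54.786| = 0.2860
|92.01 - 90.872| = 1.1380
hysteresis = max(diffs) = 1.1380

1.1380


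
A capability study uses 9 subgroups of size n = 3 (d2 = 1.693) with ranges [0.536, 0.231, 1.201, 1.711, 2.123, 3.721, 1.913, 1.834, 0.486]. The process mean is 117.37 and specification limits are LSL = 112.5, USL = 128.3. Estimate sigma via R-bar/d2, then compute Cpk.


R_bar = (0.536 + 0.231 + 1.201 + 1.711 + 2.123 + 3.721 + 1.913 + 1.834 + 0.486) / 9 = 1.5284444
sigma = R_bar / d2 = 1.5284444 / 1.693 = 0.90280236
Cp = (USL - LSL)/(6*sigma) = (128.3 - 112.5)/(6*0.90280236) = 2.9168
Cpu = (128.3 - 117.37)/(3*0.90280236) = 4.0356
Cpl = (117.37 - 112.5)/(3*0.90280236) = 1.7981
Cpk = min(Cpu, Cpl) = 1.7981

1.7981


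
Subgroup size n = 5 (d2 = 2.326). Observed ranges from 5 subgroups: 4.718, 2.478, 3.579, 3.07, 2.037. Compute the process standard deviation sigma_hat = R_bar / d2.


R_bar = (4.718 + 2.478 + 3.579 + 3.07 + 2.037) / 5
R_bar = 15.882 / 5 = 3.1764
sigma_hat = R_bar / d2 = 3.1764 / 2.326 = 1.3656

1.3656


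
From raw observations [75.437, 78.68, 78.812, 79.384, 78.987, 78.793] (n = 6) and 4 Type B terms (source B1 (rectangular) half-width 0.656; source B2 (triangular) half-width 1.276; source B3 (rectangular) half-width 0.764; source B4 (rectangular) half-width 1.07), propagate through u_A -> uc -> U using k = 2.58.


mean = (75.437 + 78.68 + 78.812 + 79.384 + 78.987 + 78.793) / 6 = 78.34883333
s = sqrt(sum((x - mean)^2)/(n-1)) = 1.4476933
u_A = s / sqrt(n) = 1.4476933 / sqrt(6) = 0.59101831
u_B1 = 0.656 / sqrt(3) = 0.37874178
u_B2 = 1.276 / sqrt(6) = 0.52092482
u_B3 = 0.764 / sqrt(3) = 0.44109561
u_B4 = 1.07 / sqrt(3) = 0.61776479
uc = sqrt(0.59101831^2 + 0.37874178^2 + 0.52092482^2 + 0.44109561^2 + 0.61776479^2) = 1.1577173
U = k * uc = 2.58 * 1.1577173
U = 2.9869

2.9869


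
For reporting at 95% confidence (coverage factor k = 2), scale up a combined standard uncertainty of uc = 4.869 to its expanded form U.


U = k * uc
U = 2 * 4.869
U = 9.7380

9.7380


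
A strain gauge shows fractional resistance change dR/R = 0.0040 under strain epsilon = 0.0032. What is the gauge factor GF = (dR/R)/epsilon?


GF = (dR/R) / epsilon
= 0.0040 / 0.0032
= 1.2500

1.2500


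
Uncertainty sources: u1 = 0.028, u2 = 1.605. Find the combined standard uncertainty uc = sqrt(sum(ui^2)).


uc = sqrt(0.028^2 + 1.605^2)
uc = sqrt(2.576809)
uc = 1.6052

1.6052


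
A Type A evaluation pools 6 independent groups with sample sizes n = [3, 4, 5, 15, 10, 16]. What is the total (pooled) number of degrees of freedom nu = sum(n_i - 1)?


nu = sum_i (n_i - 1)
nu = ((3 - 1) + (4 - 1) + (5 - 1) + (15 - 1) + (10 - 1) + (16 - 1))
nu = 2 + 3 + 4 + 14 + 9 + 15
nu = 47

47


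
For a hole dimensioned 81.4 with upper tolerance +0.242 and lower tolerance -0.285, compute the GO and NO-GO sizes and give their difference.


GO = nominal - lower_tol (smallest hole = maximum material condition)
GO = 81.4 - 0.285 = 81.115
NO-GO = nominal + upper_tol (largest hole = least material condition)
NO-GO = 81.4 + 0.242 = 81.642
spread = NO-GO - GO = 81.642 - 81.115 = 0.5270

0.5270


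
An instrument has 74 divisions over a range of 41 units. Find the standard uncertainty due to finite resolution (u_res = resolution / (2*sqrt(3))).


resolution = range / divisions
resolution = 41 / 74 = 0.55405405
u_res = resolution / (2*sqrt(3))
u_res = 0.55405405 / 3.4641016
u_res = 0.1599

0.1599


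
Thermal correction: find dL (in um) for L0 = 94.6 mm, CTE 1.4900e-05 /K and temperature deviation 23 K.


dL = L * alpha * dT
= 94.6 * 1.4900e-05 * 23
= 0.0324194 mm
dL_um = 0.0324194 * 1000 = 32.4194 um

32.4194


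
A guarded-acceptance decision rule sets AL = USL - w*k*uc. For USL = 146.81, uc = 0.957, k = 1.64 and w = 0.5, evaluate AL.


U = k * uc = 1.64 * 0.957 = 1.56948
guard band g = w * U = 0.5 * 1.56948 = 0.78474
AL = USL - g = 146.81 - 0.78474
AL = 146.0253

146.0253


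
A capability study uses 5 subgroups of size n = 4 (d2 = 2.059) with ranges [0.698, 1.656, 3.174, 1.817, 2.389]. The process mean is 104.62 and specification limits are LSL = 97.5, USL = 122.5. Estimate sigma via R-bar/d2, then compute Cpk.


R_bar = (0.698 + 1.656 + 3.174 + 1.817 + 2.389) / 5 = 1.9468
sigma = R_bar / d2 = 1.9468 / 2.059 = 0.94550753
Cp = (USL - LSL)/(6*sigma) = (122.5 - 97.5)/(6*0.94550753) = 4.4068
Cpu = (122.5 - 104.62)/(3*0.94550753) = 6.3035
Cpl = (104.62 - 97.5)/(3*0.94550753) = 2.5101
Cpk = min(Cpu, Cpl) = 2.5101

2.5101


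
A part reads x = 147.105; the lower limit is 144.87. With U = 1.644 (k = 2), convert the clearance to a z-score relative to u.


u = U / k = 1.644 / 2 = 0.822
margin = |LSL - x| = |144.87 - 147.105| = 2.235
z = margin / u = 2.235 / 0.822
z = 2.7190

2.7190


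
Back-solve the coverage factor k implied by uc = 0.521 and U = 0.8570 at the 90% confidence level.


k = U / uc
k = 0.8570 / 0.521
k = 1.645

1.645


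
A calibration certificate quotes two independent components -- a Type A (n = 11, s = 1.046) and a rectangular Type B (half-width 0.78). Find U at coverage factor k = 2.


u_A = s / sqrt(n) = 1.046 / sqrt(11) = 0.31538087
u_B = half_width / sqrt(3) = 0.78 / sqrt(3) = 0.45033321
uc = sqrt(u_A^2 + u_B^2) = sqrt(0.31538087^2 + 0.45033321^2) = 0.54978641
U = k * uc = 2 * 0.54978641
U = 1.0996

1.0996


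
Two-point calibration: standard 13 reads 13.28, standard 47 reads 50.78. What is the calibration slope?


slope = (y2 - y1) / (x2 - x1)
= (50.78 - 13.28) / (47 - 13)
= 37.5000 / 34
= 1.1029

1.1029


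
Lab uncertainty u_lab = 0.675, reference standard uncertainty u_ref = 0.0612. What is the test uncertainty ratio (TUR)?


TUR = u_lab / u_ref
= 0.675 / 0.0612
= 11.0294

11.0294


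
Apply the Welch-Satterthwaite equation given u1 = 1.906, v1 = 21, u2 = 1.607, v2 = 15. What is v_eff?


uc = sqrt(u1^2 + u2^2) = sqrt(1.906^2 + 1.607^2) = 2.4930473
v_eff = uc^4 / (u1^4/v1 + u2^4/v2)
= 2.4930473^4 / (1.906^4/21 + 1.607^4/15)
= 38.629766 / 1.0730551
v_eff = 35.9998

35.9998


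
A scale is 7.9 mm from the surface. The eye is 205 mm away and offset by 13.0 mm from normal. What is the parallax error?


error = h * offset / d
= 7.9 * 13.0 / 205
= 0.5010

0.5010


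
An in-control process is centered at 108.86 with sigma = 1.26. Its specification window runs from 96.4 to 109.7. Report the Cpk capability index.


Cpu = (USL - mean) / (3*sigma) = (109.7 - 108.86) / (3*1.26) = 0.2222
Cpl = (mean - LSL) / (3*sigma) = (108.86 - 96.4) / (3*1.26) = 3.2963
Cpk = min(Cpu, Cpl) = 0.2222

0.2222


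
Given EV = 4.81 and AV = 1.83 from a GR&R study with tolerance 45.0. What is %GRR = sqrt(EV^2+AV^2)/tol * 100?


GRR = sqrt(EV^2 + AV^2) = sqrt(4.81^2 + 1.83^2) = 5.1463579
%GRR = GRR / tol * 100 = 5.1463579 / 45.0 * 100
%GRR = 11.4364

11.4364


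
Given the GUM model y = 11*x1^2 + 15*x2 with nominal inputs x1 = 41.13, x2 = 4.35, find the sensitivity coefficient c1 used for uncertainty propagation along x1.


y = 11*x1^2 + 15*x2
dy/dx1 = 2*11*x1
Evaluate at x1 = 41.13: c1 = 22 * 41.13
c1 = 904.8600

904.8600


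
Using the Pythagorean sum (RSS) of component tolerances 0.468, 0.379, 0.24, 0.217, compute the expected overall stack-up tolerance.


RSS = sqrt(0.468^2 + 0.379^2 + 0.24^2 + 0.217^2)
= sqrt(0.467354)
= 0.6836

0.6836


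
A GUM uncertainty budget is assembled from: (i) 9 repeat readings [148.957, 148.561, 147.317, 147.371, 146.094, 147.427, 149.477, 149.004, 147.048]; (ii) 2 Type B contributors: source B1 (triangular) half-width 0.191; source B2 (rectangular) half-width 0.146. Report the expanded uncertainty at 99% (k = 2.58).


mean = (148.957 + 148.561 + 147.317 + 147.371 + 146.094 + 147.427 + 149.477 + 149.004 + 147.048) / 9 = 147.9173333
s = sqrt(sum((x - mean)^2)/(n-1)) = 1.1229543
u_A = s / sqrt(n) = 1.1229543 / sqrt(9) = 0.3743181
u_B1 = 0.191 / sqrt(6) = 0.077975423
u_B2 = 0.146 / sqrt(3) = 0.084293139
uc = sqrt(0.3743181^2 + 0.077975423^2 + 0.084293139^2) = 0.39153485
U = k * uc = 2.58 * 0.39153485
U = 1.0102

1.0102


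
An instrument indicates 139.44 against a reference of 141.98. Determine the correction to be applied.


Correction = standard - reading
= 141.98 - 139.44
= 2.5400

2.5400


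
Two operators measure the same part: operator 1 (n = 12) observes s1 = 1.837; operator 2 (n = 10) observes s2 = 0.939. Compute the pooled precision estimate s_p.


s_p = sqrt(((n1-1)*s1^2 + (n2-1)*s2^2) / (n1+n2-2))
numerator = (12-1)*1.837^2 + (10-1)*0.939^2 = 37.120259 + 7.935489 = 45.055748
denominator = 12 + 10 - 2 = 20
s_p^2 = 45.055748 / 20 = 2.2527874
s_p = sqrt(2.2527874) = 1.5009

1.5009


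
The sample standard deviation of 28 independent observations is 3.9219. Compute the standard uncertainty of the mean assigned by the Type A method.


u_A = s / sqrt(n)
u_A = 3.9219 / sqrt(28)
u_A = 3.9219 / 5.2915026
u_A = 0.7412

0.7412


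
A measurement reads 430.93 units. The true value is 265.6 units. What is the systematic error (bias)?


Systematic error = measured - true
= 430.93 - 265.6
= 165.3300

165.3300


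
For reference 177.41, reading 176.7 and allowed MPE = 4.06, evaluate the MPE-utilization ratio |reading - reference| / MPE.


e = indication - reference = 176.7 - 177.41 = -0.7100
|e| = 0.7100
ratio = |e| / MPE = 0.7100 / 4.06
ratio = 0.1749

0.1749


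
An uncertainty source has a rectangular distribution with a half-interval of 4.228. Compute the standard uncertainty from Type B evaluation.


u_B = half_width / sqrt(3)
u_B = 4.228 / 1.7320508
u_B = 2.4410

2.4410


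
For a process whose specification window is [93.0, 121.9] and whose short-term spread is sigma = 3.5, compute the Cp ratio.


Cp = (USL - LSL) / (6 * sigma)
= (121.9 - 93.0) / (6 * 3.5)
= 28.9000 / 21.0000
= 1.3762

1.3762


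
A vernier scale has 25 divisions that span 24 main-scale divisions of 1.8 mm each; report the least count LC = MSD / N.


LC = MSD / n_div
= 1.8 / 25
= 0.0720

0.0720


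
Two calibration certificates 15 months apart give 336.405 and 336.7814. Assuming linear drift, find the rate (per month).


rate = (v2 - v1) / months
= (336.7814 - 336.405) / 15
= 0.3764 / 15
= 0.0251

0.0251


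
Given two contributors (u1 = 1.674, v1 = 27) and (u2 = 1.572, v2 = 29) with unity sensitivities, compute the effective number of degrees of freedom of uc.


uc = sqrt(u1^2 + u2^2) = sqrt(1.674^2 + 1.572^2) = 2.2964015
v_eff = uc^4 / (u1^4/v1 + u2^4/v2)
= 2.2964015^4 / (1.674^4/27 + 1.572^4/29)
= 27.809379 / 0.50142022
v_eff = 55.4612

55.4612


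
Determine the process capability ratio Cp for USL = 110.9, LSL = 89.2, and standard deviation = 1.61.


Cp = (USL - LSL) / (6 * sigma)
= (110.9 - 89.2) / (6 * 1.61)
= 21.7000 / 9.6600
= 2.2464

2.2464


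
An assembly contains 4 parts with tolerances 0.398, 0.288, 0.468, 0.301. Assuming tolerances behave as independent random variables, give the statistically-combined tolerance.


RSS = sqrt(0.398^2 + 0.288^2 + 0.468^2 + 0.301^2)
= sqrt(0.550973)
= 0.7423

0.7423


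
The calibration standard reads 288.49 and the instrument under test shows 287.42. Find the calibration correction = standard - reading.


Correction = standard - reading
= 288.49 - 287.42
= 1.0700

1.0700


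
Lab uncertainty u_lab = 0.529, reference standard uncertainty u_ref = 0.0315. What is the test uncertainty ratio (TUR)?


TUR = u_lab / u_ref
= 0.529 / 0.0315
= 16.7937

16.7937


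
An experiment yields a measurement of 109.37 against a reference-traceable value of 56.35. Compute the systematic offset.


Systematic error = measured - true
= 109.37 - 56.35
= 53.0200

53.0200


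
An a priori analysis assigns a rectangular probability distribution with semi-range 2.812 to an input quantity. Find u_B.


u_B = half_width / sqrt(3)
u_B = 2.812 / 1.7320508
u_B = 1.6235

1.6235


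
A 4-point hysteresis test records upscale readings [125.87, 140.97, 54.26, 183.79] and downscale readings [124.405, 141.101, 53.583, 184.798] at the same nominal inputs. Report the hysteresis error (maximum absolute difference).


|125.87 - 124.405| = 1.4650
|140.97 - 141.101| = 0.1310
|54.26 - 53.583| = 0.6770
|183.79 - 184.798| = 1.0080
hysteresis = max(diffs) = 1.4650

1.4650


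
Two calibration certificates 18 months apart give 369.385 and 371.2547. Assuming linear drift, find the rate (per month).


rate = (v2 - v1) / months
= (371.2547 - 369.385) / 18
= 1.8697 / 18
= 0.1039

0.1039


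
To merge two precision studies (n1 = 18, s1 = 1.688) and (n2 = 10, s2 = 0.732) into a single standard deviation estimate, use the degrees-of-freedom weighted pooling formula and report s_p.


s_p = sqrt(((n1-1)*s1^2 + (n2-1)*s2^2) / (n1+n2-2))
numerator = (18-1)*1.688^2 + (10-1)*0.732^2 = 48.438848 + 4.822416 = 53.261264
denominator = 18 + 10 - 2 = 26
s_p^2 = 53.261264 / 26 = 2.0485102
s_p = sqrt(2.0485102) = 1.4313

1.4313


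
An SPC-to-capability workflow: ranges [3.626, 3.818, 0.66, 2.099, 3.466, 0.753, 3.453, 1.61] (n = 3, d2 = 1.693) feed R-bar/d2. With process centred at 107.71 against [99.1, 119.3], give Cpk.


R_bar = (3.626 + 3.818 + 0.66 + 2.099 + 3.466 + 0.753 + 3.453 + 1.61) / 8 = 2.435625
sigma = R_bar / d2 = 2.435625 / 1.693 = 1.4386444
Cp = (USL - LSL)/(6*sigma) = (119.3 - 99.1)/(6*1.4386444) = 2.3402
Cpu = (119.3 - 107.71)/(3*1.4386444) = 2.6854
Cpl = (107.71 - 99.1)/(3*1.4386444) = 1.9949
Cpk = min(Cpu, Cpl) = 1.9949

1.9949


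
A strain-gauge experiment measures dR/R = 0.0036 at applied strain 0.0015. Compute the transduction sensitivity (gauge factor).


GF = (dR/R) / epsilon
= 0.0036 / 0.0015
= 2.4000

2.4000


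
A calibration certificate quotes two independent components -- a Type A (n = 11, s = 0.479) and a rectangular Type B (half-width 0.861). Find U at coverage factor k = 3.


u_A = s / sqrt(n) = 0.479 / sqrt(11) = 0.14442393
u_B = half_width / sqrt(3) = 0.861 / sqrt(3) = 0.49709858
uc = sqrt(u_A^2 + u_B^2) = sqrt(0.14442393^2 + 0.49709858^2) = 0.51765362
U = k * uc = 3 * 0.51765362
U = 1.5530

1.5530


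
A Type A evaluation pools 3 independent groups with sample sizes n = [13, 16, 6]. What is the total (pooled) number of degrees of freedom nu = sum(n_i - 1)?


nu = sum_i (n_i - 1)
nu = ((13 - 1) + (16 - 1) + (6 - 1))
nu = 12 + 15 + 5
nu = 32

32


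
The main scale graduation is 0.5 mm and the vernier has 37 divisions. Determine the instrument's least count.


LC = MSD / n_div
= 0.5 / 37
= 0.0135

0.0135


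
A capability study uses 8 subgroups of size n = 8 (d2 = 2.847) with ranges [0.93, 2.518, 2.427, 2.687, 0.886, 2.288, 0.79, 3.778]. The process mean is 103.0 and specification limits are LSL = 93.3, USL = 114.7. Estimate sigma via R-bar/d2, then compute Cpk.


R_bar = (0.93 + 2.518 + 2.427 + 2.687 + 0.886 + 2.288 + 0.79 + 3.778) / 8 = 2.038
sigma = R_bar / d2 = 2.038 / 2.847 = 0.71584124
Cp = (USL - LSL)/(6*sigma) = (114.7 - 93.3)/(6*0.71584124) = 4.9825
Cpu = (114.7 - 103.0)/(3*0.71584124) = 5.4481
Cpl = (103.0 - 93.3)/(3*0.71584124) = 4.5168
Cpk = min(Cpu, Cpl) = 4.5168

4.5168


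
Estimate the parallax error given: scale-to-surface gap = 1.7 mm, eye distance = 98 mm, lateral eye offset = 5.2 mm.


error = h * offset / d
= 1.7 * 5.2 / 98
= 0.0902

0.0902


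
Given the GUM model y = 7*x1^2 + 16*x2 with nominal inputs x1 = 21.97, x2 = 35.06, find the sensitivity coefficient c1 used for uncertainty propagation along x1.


y = 7*x1^2 + 16*x2
dy/dx1 = 2*7*x1
Evaluate at x1 = 21.97: c1 = 14 * 21.97
c1 = 307.5800

307.5800


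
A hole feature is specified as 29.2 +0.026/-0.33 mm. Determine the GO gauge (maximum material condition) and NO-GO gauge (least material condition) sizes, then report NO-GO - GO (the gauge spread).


GO = nominal - lower_tol (smallest hole = maximum material condition)
GO = 29.2 - 0.33 = 28.87
NO-GO = nominal + upper_tol (largest hole = least material condition)
NO-GO = 29.2 + 0.026 = 29.226
spread = NO-GO - GO = 29.226 - 28.87 = 0.3560

0.3560


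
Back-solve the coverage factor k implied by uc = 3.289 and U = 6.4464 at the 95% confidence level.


k = U / uc
k = 6.4464 / 3.289
k = 1.96

1.96


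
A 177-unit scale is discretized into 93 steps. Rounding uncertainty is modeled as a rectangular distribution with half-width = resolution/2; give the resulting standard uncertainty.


resolution = range / divisions
resolution = 177 / 93 = 1.9032258
u_res = resolution / (2*sqrt(3))
u_res = 1.9032258 / 3.4641016
u_res = 0.5494

0.5494


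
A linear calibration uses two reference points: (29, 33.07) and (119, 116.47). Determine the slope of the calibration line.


slope = (y2 - y1) / (x2 - x1)
= (116.47 - 33.07) / (119 - 29)
= 83.4000 / 90
= 0.9267

0.9267


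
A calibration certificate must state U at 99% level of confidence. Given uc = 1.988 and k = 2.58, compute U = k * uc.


U = k * uc
U = 2.58 * 1.988
U = 5.1290

5.1290


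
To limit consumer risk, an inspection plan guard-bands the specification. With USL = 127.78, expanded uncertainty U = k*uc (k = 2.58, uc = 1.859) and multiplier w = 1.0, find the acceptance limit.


U = k * uc = 2.58 * 1.859 = 4.79622
guard band g = w * U = 1.0 * 4.79622 = 4.79622
AL = USL - g = 127.78 - 4.79622
AL = 122.9838

122.9838


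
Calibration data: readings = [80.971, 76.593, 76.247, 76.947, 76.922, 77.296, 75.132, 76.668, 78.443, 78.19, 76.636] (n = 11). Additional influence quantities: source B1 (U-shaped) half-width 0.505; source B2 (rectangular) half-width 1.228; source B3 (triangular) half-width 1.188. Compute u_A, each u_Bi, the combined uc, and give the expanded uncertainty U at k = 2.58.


mean = (80.971 + 76.593 + 76.247 + 76.947 + 76.922 + 77.296 + 75.132 + 76.668 + 78.443 + 78.19 + 76.636) / 11 = 77.27681818
s = sqrt(sum((x - mean)^2)/(n-1)) = 1.5160999
u_A = s / sqrt(n) = 1.5160999 / sqrt(11) = 0.45712132
u_B1 = 0.505 / sqrt(2) = 0.35708892
u_B2 = 1.228 / sqrt(3) = 0.70898613
u_B3 = 1.188 / sqrt(6) = 0.48499897
uc = sqrt(0.45712132^2 + 0.35708892^2 + 0.70898613^2 + 0.48499897^2) = 1.0365123
U = k * uc = 2.58 * 1.0365123
U = 2.6742

2.6742


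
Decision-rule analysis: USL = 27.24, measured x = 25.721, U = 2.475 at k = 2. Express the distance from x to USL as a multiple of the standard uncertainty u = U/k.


u = U / k = 2.475 / 2 = 1.2375
margin = |USL - x| = |27.24 - 25.721| = 1.519
z = margin / u = 1.519 / 1.2375
z = 1.2275

1.2275


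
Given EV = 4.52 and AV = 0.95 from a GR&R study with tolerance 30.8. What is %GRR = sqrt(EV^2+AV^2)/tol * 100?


GRR = sqrt(EV^2 + AV^2) = sqrt(4.52^2 + 0.95^2) = 4.6187552
%GRR = GRR / tol * 100 = 4.6187552 / 30.8 * 100
%GRR = 14.9960

14.9960


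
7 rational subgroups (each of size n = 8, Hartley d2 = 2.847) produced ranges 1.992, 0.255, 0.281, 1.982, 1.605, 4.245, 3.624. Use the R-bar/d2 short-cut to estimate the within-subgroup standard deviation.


R_bar = (1.992 + 0.255 + 0.281 + 1.982 + 1.605 + 4.245 + 3.624) / 7
R_bar = 13.984 / 7 = 1.9977143
sigma_hat = R_bar / d2 = 1.9977143 / 2.847 = 0.7017

0.7017


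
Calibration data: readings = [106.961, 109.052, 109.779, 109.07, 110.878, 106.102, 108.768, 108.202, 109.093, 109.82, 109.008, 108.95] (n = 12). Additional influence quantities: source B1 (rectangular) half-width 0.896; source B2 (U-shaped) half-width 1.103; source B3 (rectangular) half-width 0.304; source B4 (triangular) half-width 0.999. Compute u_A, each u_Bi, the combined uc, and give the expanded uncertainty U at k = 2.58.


mean = (106.961 + 109.052 + 109.779 + 109.07 + 110.878 + 106.102 + 108.768 + 108.202 + 109.093 + 109.82 + 109.008 + 108.95) / 12 = 108.8069167
s = sqrt(sum((x - mean)^2)/(n-1)) = 1.2657776
u_A = s / sqrt(n) = 1.2657776 / sqrt(12) = 0.36539852
u_B1 = 0.896 / sqrt(3) = 0.51730584
u_B2 = 1.103 / sqrt(2) = 0.77993878
u_B3 = 0.304 / sqrt(3) = 0.17551448
u_B4 = 0.999 / sqrt(6) = 0.40784004
uc = sqrt(0.36539852^2 + 0.51730584^2 + 0.77993878^2 + 0.17551448^2 + 0.40784004^2) = 1.0984374
U = k * uc = 2.58 * 1.0984374
U = 2.8340

2.8340


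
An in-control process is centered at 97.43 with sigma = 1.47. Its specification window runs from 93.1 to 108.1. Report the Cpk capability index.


Cpu = (USL - mean) / (3*sigma) = (108.1 - 97.43) / (3*1.47) = 2.4195
Cpl = (mean - LSL) / (3*sigma) = (97.43 - 93.1) / (3*1.47) = 0.9819
Cpk = min(Cpu, Cpl) = 0.9819

0.9819


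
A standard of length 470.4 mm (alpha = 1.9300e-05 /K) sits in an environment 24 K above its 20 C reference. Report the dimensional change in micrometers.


dL = L * alpha * dT
= 470.4 * 1.9300e-05 * 24
= 0.2178893 mm
dL_um = 0.2178893 * 1000 = 217.8893 um

217.8893


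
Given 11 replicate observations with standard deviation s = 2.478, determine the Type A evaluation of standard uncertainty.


u_A = s / sqrt(n)
u_A = 2.478 / sqrt(11)
u_A = 2.478 / 3.3166248
u_A = 0.7471

0.7471


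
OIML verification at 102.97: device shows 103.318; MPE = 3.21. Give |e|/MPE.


e = indication - reference = 103.318 - 102.97 = 0.3480
|e| = 0.3480
ratio = |e| / MPE = 0.3480 / 3.21
ratio = 0.1084

0.1084


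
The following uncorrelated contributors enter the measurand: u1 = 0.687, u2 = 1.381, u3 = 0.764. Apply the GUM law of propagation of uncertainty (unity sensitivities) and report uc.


uc = sqrt(0.687^2 + 1.381^2 + 0.764^2)
uc = sqrt(2.962826)
uc = 1.7213

1.7213


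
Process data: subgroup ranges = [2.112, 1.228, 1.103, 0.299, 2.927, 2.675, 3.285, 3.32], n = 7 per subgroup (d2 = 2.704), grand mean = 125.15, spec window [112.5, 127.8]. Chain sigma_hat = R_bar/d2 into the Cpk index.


R_bar = (2.112 + 1.228 + 1.103 + 0.299 + 2.927 + 2.675 + 3.285 + 3.32) / 8 = 2.118625
sigma = R_bar / d2 = 2.118625 / 2.704 = 0.78351516
Cp = (USL - LSL)/(6*sigma) = (127.8 - 112.5)/(6*0.78351516) = 3.2546
Cpu = (127.8 - 125.15)/(3*0.78351516) = 1.1274
Cpl = (125.15 - 112.5)/(3*0.78351516) = 5.3817
Cpk = min(Cpu, Cpl) = 1.1274

1.1274


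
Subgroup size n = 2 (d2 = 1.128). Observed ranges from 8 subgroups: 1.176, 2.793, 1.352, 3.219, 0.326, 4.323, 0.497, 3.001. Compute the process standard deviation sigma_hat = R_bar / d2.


R_bar = (1.176 + 2.793 + 1.352 + 3.219 + 0.326 + 4.323 + 0.497 + 3.001) / 8
R_bar = 16.687 / 8 = 2.085875
sigma_hat = R_bar / d2 = 2.085875 / 1.128 = 1.8492

1.8492


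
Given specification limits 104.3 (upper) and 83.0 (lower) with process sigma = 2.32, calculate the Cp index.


Cp = (USL - LSL) / (6 * sigma)
= (104.3 - 83.0) / (6 * 2.32)
= 21.3000 / 13.9200
= 1.5302

1.5302


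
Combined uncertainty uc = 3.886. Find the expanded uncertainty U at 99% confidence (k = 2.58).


U = k * uc
U = 2.58 * 3.886
U = 10.0259

10.0259


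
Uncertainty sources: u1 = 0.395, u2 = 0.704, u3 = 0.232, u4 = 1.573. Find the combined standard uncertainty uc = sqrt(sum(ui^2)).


uc = sqrt(0.395^2 + 0.704^2 + 0.232^2 + 1.573^2)
uc = sqrt(3.179794)
uc = 1.7832

1.7832


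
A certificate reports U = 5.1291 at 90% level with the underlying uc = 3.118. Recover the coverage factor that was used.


k = U / uc
k = 5.1291 / 3.118
k = 1.645

1.645


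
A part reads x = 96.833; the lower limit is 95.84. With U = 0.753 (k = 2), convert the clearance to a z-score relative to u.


u = U / k = 0.753 / 2 = 0.3765
margin = |LSL - x| = |95.84 - 96.833| = 0.993
z = margin / u = 0.993 / 0.3765
z = 2.6375

2.6375


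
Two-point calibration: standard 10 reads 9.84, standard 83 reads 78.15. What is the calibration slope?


slope = (y2 - y1) / (x2 - x1)
= (78.15 - 9.84) / (83 - 10)
= 68.3100 / 73
= 0.9358

0.9358


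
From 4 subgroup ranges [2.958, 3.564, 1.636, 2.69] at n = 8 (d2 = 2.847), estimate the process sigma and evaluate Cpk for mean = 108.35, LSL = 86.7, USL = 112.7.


R_bar = (2.958 + 3.564 + 1.636 + 2.69) / 4 = 2.712
sigma = R_bar / d2 = 2.712 / 2.847 = 0.95258166
Cp = (USL - LSL)/(6*sigma) = (112.7 - 86.7)/(6*0.95258166) = 4.5490
Cpu = (112.7 - 108.35)/(3*0.95258166) = 1.5222
Cpl = (108.35 - 86.7)/(3*0.95258166) = 7.5759
Cpk = min(Cpu, Cpl) = 1.5222

1.5222


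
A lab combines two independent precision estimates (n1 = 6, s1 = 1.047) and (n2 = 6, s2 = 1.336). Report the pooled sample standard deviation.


s_p = sqrt(((n1-1)*s1^2 + (n2-1)*s2^2) / (n1+n2-2))
numerator = (6-1)*1.047^2 + (6-1)*1.336^2 = 5.481045 + 8.92448 = 14.405525
denominator = 6 + 6 - 2 = 10
s_p^2 = 14.405525 / 10 = 1.4405525
s_p = sqrt(1.4405525) = 1.2002

1.2002


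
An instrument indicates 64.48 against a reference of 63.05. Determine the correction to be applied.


Correction = standard - reading
= 63.05 - 64.48
= -1.4300

-1.4300


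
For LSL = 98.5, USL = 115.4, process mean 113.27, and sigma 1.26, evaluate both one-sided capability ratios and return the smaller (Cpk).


Cpu = (USL - mean) / (3*sigma) = (115.4 - 113.27) / (3*1.26) = 0.5635
Cpl = (mean - LSL) / (3*sigma) = (113.27 - 98.5) / (3*1.26) = 3.9074
Cpk = min(Cpu, Cpl) = 0.5635

0.5635


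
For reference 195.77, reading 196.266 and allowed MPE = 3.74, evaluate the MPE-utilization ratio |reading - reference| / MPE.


e = indication - reference = 196.266 - 195.77 = 0.4960
|e| = 0.4960
ratio = |e| / MPE = 0.4960 / 3.74
ratio = 0.1326

0.1326


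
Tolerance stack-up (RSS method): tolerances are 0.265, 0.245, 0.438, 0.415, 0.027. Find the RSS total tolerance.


RSS = sqrt(0.265^2 + 0.245^2 + 0.438^2 + 0.415^2 + 0.027^2)
= sqrt(0.495048)
= 0.7036

0.7036


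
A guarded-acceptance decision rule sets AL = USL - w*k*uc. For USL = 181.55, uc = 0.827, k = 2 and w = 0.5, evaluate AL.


U = k * uc = 2 * 0.827 = 1.654
guard band g = w * U = 0.5 * 1.654 = 0.827
AL = USL - g = 181.55 - 0.827
AL = 180.7230

180.7230


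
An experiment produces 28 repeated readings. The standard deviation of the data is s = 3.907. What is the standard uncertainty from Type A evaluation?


u_A = s / sqrt(n)
u_A = 3.907 / sqrt(28)
u_A = 3.907 / 5.2915026
u_A = 0.7384

0.7384


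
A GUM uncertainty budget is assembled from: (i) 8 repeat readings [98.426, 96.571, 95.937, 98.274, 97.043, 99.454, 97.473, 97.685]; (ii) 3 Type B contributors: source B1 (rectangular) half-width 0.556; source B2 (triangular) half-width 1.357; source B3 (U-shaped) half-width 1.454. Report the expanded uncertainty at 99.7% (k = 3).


mean = (98.426 + 96.571 + 95.937 + 98.274 + 97.043 + 99.454 + 97.473 + 97.685) / 8 = 97.607875
s = sqrt(sum((x - mean)^2)/(n-1)) = 1.1168441
u_A = s / sqrt(n) = 1.1168441 / sqrt(8) = 0.39486402
u_B1 = 0.556 / sqrt(3) = 0.32100675
u_B2 = 1.357 / sqrt(6) = 0.55399293
u_B3 = 1.454 / sqrt(2) = 1.0281333
uc = sqrt(0.39486402^2 + 0.32100675^2 + 0.55399293^2 + 1.0281333^2) = 1.2739424
U = k * uc = 3 * 1.2739424
U = 3.8218

3.8218


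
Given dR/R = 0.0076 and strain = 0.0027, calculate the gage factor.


GF = (dR/R) / epsilon
= 0.0076 / 0.0027
= 2.8148

2.8148


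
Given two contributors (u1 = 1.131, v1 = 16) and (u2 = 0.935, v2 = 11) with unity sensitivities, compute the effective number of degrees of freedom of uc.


uc = sqrt(u1^2 + u2^2) = sqrt(1.131^2 + 0.935^2) = 1.467442
v_eff = uc^4 / (u1^4/v1 + u2^4/v2)
= 1.467442^4 / (1.131^4/16 + 0.935^4/11)
= 4.6370714 / 0.17174484
v_eff = 26.9998

26.9998


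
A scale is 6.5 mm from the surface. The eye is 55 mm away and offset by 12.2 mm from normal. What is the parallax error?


error = h * offset / d
= 6.5 * 12.2 / 55
= 1.4418

1.4418


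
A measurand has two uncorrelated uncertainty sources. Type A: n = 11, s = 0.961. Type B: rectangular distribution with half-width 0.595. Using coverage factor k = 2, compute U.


u_A = s / sqrt(n) = 0.961 / sqrt(11) = 0.2897524
u_B = half_width / sqrt(3) = 0.595 / sqrt(3) = 0.34352341
uc = sqrt(u_A^2 + u_B^2) = sqrt(0.2897524^2 + 0.34352341^2) = 0.44940492
U = k * uc = 2 * 0.44940492
U = 0.8988

0.8988


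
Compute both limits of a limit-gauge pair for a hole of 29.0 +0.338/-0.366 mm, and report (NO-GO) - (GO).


GO = nominal - lower_tol (smallest hole = maximum material condition)
GO = 29.0 - 0.366 = 28.634
NO-GO = nominal + upper_tol (largest hole = least material condition)
NO-GO = 29.0 + 0.338 = 29.338
spread = NO-GO - GO = 29.338 - 28.634 = 0.7040

0.7040


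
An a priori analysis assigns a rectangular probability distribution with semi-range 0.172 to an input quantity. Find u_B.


u_B = half_width / sqrt(3)
u_B = 0.172 / 1.7320508
u_B = 0.0993

0.0993


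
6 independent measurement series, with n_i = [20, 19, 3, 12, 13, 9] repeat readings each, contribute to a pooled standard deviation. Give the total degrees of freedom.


nu = sum_i (n_i - 1)
nu = ((20 - 1) + (19 - 1) + (3 - 1) + (12 - 1) + (13 - 1) + (9 - 1))
nu = 19 + 18 + 2 + 11 + 12 + 8
nu = 70

70


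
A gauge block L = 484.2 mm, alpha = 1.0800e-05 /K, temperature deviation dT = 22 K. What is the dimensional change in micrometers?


dL = L * alpha * dT
= 484.2 * 1.0800e-05 * 22
= 0.1150459 mm
dL_um = 0.1150459 * 1000 = 115.0459 um

115.0459


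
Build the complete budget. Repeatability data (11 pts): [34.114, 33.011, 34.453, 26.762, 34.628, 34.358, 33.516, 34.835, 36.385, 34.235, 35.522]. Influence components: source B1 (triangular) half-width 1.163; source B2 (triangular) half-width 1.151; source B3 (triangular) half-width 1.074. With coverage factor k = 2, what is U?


mean = (34.114 + 33.011 + 34.453 + 26.762 + 34.628 + 34.358 + 33.516 + 34.835 + 36.385 + 34.235 + 35.522) / 11 = 33.80172727
s = sqrt(sum((x - mean)^2)/(n-1)) = 2.5033278
u_A = s / sqrt(n) = 2.5033278 / sqrt(11) = 0.75478173
u_B1 = 1.163 / sqrt(6) = 0.47479276
u_B2 = 1.151 / sqrt(6) = 0.46989378
u_B3 = 1.074 / sqrt(6) = 0.43845866
uc = sqrt(0.75478173^2 + 0.47479276^2 + 0.46989378^2 + 0.43845866^2) = 1.0991678
U = k * uc = 2 * 1.0991678
U = 2.1983

2.1983


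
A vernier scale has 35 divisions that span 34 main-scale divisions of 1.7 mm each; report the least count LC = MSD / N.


LC = MSD / n_div
= 1.7 / 35
= 0.0486

0.0486


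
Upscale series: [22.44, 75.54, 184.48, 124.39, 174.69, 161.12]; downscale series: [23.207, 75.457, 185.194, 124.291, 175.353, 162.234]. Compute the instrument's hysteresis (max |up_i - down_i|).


|22.44 - 23.207| = 0.7670
|75.54 - 75.457| = 0.0830
|184.48 - 185.194| = 0.7140
|124.39 - 124.291| = 0.0990
|174.69 - 175.353| = 0.6630
|161.12 - 162.234| = 1.1140
hysteresis = max(diffs) = 1.1140

1.1140


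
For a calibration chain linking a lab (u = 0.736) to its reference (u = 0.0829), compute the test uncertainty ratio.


TUR = u_lab / u_ref
= 0.736 / 0.0829
= 8.8782

8.8782


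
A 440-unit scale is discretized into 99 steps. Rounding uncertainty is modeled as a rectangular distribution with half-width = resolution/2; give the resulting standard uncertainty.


resolution = range / divisions
resolution = 440 / 99 = 4.4444444
u_res = resolution / (2*sqrt(3))
u_res = 4.4444444 / 3.4641016
u_res = 1.2830

1.2830


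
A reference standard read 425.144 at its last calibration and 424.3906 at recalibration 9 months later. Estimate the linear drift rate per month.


rate = (v2 - v1) / months
= (424.3906 - 425.144) / 9
= -0.7534 / 9
= -0.0837

-0.0837


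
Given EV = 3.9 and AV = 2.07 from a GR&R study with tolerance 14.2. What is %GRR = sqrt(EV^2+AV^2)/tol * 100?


GRR = sqrt(EV^2 + AV^2) = sqrt(3.9^2 + 2.07^2) = 4.4153029
%GRR = GRR / tol * 100 = 4.4153029 / 14.2 * 100
%GRR = 31.0937

31.0937


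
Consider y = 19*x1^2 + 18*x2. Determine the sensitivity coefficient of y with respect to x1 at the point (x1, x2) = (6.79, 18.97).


y = 19*x1^2 + 18*x2
dy/dx1 = 2*19*x1
Evaluate at x1 = 6.79: c1 = 38 * 6.79
c1 = 258.0200

258.0200


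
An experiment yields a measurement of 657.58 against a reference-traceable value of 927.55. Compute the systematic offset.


Systematic error = measured - true
= 657.58 - 927.55
= -269.9700

-269.9700


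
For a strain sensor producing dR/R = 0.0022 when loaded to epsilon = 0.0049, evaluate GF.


GF = (dR/R) / epsilon
= 0.0022 / 0.0049
= 0.4490

0.4490


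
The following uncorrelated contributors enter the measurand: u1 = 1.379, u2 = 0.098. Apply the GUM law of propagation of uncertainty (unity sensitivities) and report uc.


uc = sqrt(1.379^2 + 0.098^2)
uc = sqrt(1.911245)
uc = 1.3825

1.3825


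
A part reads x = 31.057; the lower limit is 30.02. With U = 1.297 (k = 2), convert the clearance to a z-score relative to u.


u = U / k = 1.297 / 2 = 0.6485
margin = |LSL - x| = |30.02 - 31.057| = 1.037
z = margin / u = 1.037 / 0.6485
z = 1.5991

1.5991


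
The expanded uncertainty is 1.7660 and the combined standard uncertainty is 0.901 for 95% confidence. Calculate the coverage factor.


k = U / uc
k = 1.7660 / 0.901
k = 1.96

1.96


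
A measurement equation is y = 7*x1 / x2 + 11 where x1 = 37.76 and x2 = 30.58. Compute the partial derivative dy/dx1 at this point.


y = 7*x1 / x2 + 11
dy/dx1 = 7/x2
Evaluate at x2 = 30.58: c1 = 7 / 30.58
c1 = 0.2289

0.2289


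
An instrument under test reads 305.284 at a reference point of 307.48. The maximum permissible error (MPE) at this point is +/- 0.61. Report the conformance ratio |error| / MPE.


e = indication - reference = 305.284 - 307.48 = -2.1960
|e| = 2.1960
ratio = |e| / MPE = 2.1960 / 0.61
ratio = 3.6000

3.6000


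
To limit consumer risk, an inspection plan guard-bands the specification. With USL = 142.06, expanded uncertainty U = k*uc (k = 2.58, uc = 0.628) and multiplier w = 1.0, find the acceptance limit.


U = k * uc = 2.58 * 0.628 = 1.62024
guard band g = w * U = 1.0 * 1.62024 = 1.62024
AL = USL - g = 142.06 - 1.62024
AL = 140.4398

140.4398


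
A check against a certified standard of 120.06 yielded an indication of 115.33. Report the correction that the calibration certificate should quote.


Correction = standard - reading
= 120.06 - 115.33
= 4.7300

4.7300


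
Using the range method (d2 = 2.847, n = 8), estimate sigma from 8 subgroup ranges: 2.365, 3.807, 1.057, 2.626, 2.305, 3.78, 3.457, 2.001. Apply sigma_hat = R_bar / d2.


R_bar = (2.365 + 3.807 + 1.057 + 2.626 + 2.305 + 3.78 + 3.457 + 2.001) / 8
R_bar = 21.398 / 8 = 2.67475
sigma_hat = R_bar / d2 = 2.67475 / 2.847 = 0.9395

0.9395


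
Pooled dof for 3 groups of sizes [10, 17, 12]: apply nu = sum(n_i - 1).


nu = sum_i (n_i - 1)
nu = ((10 - 1) + (17 - 1) + (12 - 1))
nu = 9 + 16 + 11
nu = 36

36


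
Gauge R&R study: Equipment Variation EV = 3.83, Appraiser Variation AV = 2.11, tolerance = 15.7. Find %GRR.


GRR = sqrt(EV^2 + AV^2) = sqrt(3.83^2 + 2.11^2) = 4.3727566
%GRR = GRR / tol * 100 = 4.3727566 / 15.7 * 100
%GRR = 27.8520

27.8520


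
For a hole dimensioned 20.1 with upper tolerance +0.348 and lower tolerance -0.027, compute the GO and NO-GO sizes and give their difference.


GO = nominal - lower_tol (smallest hole = maximum material condition)
GO = 20.1 - 0.027 = 20.073
NO-GO = nominal + upper_tol (largest hole = least material condition)
NO-GO = 20.1 + 0.348 = 20.448
spread = NO-GO - GO = 20.448 - 20.073 = 0.3750

0.3750


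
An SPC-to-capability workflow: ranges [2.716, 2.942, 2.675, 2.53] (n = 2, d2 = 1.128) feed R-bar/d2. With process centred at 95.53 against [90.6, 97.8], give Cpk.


R_bar = (2.716 + 2.942 + 2.675 + 2.53) / 4 = 2.71575
sigma = R_bar / d2 = 2.71575 / 1.128 = 2.4075798
Cp = (USL - LSL)/(6*sigma) = (97.8 - 90.6)/(6*2.4075798) = 0.4984
Cpu = (97.8 - 95.53)/(3*2.4075798) = 0.3143
Cpl = (95.53 - 90.6)/(3*2.4075798) = 0.6826
Cpk = min(Cpu, Cpl) = 0.3143

0.3143


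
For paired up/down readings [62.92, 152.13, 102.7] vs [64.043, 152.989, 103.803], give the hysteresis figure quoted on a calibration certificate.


|62.92 - 64.043| = 1.1230
|152.13 - 152.989| = 0.8590
|102.7 - 103.803| = 1.1030
hysteresis = max(diffs) = 1.1230

1.1230
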